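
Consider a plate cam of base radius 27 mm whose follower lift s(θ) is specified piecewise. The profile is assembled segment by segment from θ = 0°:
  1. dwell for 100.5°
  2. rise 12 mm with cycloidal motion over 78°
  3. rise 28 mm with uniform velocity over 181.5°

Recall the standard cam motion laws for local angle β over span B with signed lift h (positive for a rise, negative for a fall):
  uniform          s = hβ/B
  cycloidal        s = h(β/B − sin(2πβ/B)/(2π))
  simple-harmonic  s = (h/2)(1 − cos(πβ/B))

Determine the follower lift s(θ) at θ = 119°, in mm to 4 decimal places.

seg 1 [0°–100.5°] dwell: s stays 0.0000
seg 2 [100.5°–178.5°] cycloidal, h=12: θ=119° here. β=18.5, B=78. 12·(0.2372 − sin(2π·0.2372)/(2π)) = 0.9425 → s = 0.9425

0.9425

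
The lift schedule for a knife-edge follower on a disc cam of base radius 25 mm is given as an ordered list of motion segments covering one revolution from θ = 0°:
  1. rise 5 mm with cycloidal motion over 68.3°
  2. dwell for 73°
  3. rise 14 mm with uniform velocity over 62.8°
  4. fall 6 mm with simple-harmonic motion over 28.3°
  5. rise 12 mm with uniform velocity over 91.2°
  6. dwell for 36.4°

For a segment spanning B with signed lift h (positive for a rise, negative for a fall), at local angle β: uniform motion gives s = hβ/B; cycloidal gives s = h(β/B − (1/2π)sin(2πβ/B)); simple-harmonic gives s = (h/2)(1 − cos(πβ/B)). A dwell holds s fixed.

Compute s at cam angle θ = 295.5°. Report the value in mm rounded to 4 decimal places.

seg 1 [0°–68.3°] cycloidal, h=5: full span → s += 5 → s = 5.0000
seg 2 [68.3°–141.3°] dwell: s stays 5.0000
seg 3 [141.3°–204.1°] uniform, h=14: full span → s += 14 → s = 19.0000
seg 4 [204.1°–232.4°] simple-harmonic, h=-6: full span → s += -6 → s = 13.0000
seg 5 [232.4°–323.6°] uniform, h=12: θ=295.5° here. β=63.1, B=91.2. 12·63.1/91.2 = 8.3026 → s = 21.3026

21.3026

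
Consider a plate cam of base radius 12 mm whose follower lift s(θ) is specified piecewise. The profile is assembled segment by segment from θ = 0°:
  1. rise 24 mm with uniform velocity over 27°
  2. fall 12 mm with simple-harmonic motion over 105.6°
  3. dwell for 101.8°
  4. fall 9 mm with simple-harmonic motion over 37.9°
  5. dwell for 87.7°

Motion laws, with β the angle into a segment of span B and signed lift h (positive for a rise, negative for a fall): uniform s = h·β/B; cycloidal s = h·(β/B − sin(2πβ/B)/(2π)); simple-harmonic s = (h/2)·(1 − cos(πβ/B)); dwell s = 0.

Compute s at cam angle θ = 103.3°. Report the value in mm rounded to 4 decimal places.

seg 1 [0°–27°] uniform, h=24: full span → s += 24 → s = 24.0000
seg 2 [27°–132.6°] simple-harmonic, h=-12: θ=103.3° here. β=76.3, B=105.6. -12/2·(1 − cos(π·0.7225)) = -9.8613 → s = 14.1387

14.1387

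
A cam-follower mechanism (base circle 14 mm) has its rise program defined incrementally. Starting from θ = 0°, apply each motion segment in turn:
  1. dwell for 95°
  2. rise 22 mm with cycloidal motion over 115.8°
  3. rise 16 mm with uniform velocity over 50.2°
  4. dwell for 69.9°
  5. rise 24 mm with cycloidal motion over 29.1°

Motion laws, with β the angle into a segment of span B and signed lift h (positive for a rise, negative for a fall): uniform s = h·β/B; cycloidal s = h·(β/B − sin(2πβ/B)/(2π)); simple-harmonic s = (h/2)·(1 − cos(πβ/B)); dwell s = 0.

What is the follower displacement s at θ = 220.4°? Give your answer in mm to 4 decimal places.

seg 1 [0°–95°] dwell: s stays 0.0000
seg 2 [95°–210.8°] cycloidal, h=22: full span → s += 22 → s = 22.0000
seg 3 [210.8°–261°] uniform, h=16: θ=220.4° here. β=9.6, B=50.2. 16·9.6/50.2 = 3.0598 → s = 25.0598

25.0598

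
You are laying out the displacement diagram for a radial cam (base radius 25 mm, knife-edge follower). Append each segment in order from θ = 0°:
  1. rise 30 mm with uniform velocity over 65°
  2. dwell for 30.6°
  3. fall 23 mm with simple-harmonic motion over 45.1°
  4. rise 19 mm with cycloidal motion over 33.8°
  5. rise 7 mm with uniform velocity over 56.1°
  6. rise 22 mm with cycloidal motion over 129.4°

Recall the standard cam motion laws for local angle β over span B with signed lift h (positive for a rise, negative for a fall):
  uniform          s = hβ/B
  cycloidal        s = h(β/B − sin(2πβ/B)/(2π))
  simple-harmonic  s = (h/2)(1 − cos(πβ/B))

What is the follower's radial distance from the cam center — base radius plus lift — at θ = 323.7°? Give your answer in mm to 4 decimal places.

seg 1 [0°–65°] uniform, h=30: full span → s += 30 → s = 30.0000
seg 2 [65°–95.6°] dwell: s stays 30.0000
seg 3 [95.6°–140.7°] simple-harmonic, h=-23: full span → s += -23 → s = 7.0000
seg 4 [140.7°–174.5°] cycloidal, h=19: full span → s += 19 → s = 26.0000
seg 5 [174.5°–230.6°] uniform, h=7: full span → s += 7 → s = 33.0000
seg 6 [230.6°–360°] cycloidal, h=22: θ=323.7° here. β=93.1, B=129.4. 22·(0.7195 − sin(2π·0.7195)/(2π)) = 19.2656 → s = 52.2656
radial distance = base radius + s = 25 + 52.2656 = 77.2656

77.2656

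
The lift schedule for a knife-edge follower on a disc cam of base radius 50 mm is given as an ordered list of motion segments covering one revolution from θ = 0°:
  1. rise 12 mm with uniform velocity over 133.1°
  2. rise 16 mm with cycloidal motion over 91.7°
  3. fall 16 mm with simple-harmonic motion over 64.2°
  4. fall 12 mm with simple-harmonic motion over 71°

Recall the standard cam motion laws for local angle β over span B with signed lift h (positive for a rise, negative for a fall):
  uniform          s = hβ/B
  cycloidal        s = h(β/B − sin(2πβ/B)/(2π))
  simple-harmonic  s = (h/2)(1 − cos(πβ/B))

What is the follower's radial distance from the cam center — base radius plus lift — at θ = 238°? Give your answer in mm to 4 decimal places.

seg 1 [0°–133.1°] uniform, h=12: full span → s += 12 → s = 12.0000
seg 2 [133.1°–224.8°] cycloidal, h=16: full span → s += 16 → s = 28.0000
seg 3 [224.8°–289°] simple-harmonic, h=-16: θ=238° here. β=13.2, B=64.2. -16/2·(1 − cos(π·0.2056)) = -1.6117 → s = 26.3883
radial distance = base radius + s = 50 + 26.3883 = 76.3883

76.3883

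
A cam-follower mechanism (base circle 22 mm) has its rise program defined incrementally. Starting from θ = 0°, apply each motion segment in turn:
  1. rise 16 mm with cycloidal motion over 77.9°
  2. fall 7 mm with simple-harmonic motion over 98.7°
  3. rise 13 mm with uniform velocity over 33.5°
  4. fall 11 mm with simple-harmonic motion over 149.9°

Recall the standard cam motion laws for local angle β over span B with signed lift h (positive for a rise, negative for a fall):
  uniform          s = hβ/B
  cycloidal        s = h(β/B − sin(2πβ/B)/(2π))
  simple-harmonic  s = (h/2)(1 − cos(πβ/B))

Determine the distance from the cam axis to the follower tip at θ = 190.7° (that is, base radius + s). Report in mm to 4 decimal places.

seg 1 [0°–77.9°] cycloidal, h=16: full span → s += 16 → s = 16.0000
seg 2 [77.9°–176.6°] simple-harmonic, h=-7: full span → s += -7 → s = 9.0000
seg 3 [176.6°–210.1°] uniform, h=13: θ=190.7° here. β=14.1, B=33.5. 13·14.1/33.5 = 5.4716 → s = 14.4716
radial distance = base radius + s = 22 + 14.4716 = 36.4716

36.4716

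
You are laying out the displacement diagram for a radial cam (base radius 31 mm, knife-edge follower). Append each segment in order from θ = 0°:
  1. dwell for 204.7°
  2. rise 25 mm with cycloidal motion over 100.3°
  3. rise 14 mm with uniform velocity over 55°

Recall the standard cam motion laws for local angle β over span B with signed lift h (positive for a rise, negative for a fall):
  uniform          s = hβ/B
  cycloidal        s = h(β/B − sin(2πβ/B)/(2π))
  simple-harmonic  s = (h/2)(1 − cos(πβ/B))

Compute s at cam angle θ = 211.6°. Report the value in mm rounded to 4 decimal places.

seg 1 [0°–204.7°] dwell: s stays 0.0000
seg 2 [204.7°–305°] cycloidal, h=25: θ=211.6° here. β=6.9, B=100.3. 25·(0.0688 − sin(2π·0.0688)/(2π)) = 0.0531 → s = 0.0531

0.0531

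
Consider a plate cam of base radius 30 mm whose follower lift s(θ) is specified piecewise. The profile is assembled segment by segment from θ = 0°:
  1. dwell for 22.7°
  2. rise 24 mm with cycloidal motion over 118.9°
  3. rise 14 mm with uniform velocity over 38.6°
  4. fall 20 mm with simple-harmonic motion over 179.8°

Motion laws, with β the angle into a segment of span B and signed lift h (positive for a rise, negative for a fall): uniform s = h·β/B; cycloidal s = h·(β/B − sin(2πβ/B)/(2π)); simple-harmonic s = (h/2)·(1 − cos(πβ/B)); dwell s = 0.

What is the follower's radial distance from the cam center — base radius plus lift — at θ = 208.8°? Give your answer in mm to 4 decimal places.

seg 1 [0°–22.7°] dwell: s stays 0.0000
seg 2 [22.7°–141.6°] cycloidal, h=24: full span → s += 24 → s = 24.0000
seg 3 [141.6°–180.2°] uniform, h=14: full span → s += 14 → s = 38.0000
seg 4 [180.2°–360°] simple-harmonic, h=-20: θ=208.8° here. β=28.6, B=179.8. -20/2·(1 − cos(π·0.1591)) = -1.2228 → s = 36.7772
radial distance = base radius + s = 30 + 36.7772 = 66.7772

66.7772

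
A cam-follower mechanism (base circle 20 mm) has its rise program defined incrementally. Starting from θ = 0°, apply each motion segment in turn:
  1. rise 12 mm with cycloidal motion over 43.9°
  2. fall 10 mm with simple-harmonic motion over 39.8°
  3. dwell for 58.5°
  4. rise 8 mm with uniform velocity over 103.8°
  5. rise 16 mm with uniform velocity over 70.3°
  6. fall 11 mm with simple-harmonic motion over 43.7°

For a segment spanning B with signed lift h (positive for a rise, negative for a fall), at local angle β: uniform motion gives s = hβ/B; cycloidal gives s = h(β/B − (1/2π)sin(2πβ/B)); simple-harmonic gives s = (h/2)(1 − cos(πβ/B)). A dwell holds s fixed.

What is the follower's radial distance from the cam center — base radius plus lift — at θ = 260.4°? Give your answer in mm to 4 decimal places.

seg 1 [0°–43.9°] cycloidal, h=12: full span → s += 12 → s = 12.0000
seg 2 [43.9°–83.7°] simple-harmonic, h=-10: full span → s += -10 → s = 2.0000
seg 3 [83.7°–142.2°] dwell: s stays 2.0000
seg 4 [142.2°–246°] uniform, h=8: full span → s += 8 → s = 10.0000
seg 5 [246°–316.3°] uniform, h=16: θ=260.4° here. β=14.4, B=70.3. 16·14.4/70.3 = 3.2774 → s = 13.2774
radial distance = base radius + s = 20 + 13.2774 = 33.2774

33.2774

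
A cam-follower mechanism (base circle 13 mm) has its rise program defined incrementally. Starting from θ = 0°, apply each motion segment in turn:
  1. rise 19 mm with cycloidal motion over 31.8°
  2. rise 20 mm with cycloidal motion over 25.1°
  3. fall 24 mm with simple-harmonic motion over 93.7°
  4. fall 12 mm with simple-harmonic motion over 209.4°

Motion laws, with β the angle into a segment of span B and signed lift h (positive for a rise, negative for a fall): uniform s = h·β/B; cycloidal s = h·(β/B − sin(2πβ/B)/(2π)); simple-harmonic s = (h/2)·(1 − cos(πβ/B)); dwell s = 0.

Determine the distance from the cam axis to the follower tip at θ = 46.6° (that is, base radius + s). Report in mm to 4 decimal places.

seg 1 [0°–31.8°] cycloidal, h=19: full span → s += 19 → s = 19.0000
seg 2 [31.8°–56.9°] cycloidal, h=20: θ=46.6° here. β=14.8, B=25.1. 20·(0.5896 − sin(2π·0.5896)/(2π)) = 13.4924 → s = 32.4924
radial distance = base radius + s = 13 + 32.4924 = 45.4924

45.4924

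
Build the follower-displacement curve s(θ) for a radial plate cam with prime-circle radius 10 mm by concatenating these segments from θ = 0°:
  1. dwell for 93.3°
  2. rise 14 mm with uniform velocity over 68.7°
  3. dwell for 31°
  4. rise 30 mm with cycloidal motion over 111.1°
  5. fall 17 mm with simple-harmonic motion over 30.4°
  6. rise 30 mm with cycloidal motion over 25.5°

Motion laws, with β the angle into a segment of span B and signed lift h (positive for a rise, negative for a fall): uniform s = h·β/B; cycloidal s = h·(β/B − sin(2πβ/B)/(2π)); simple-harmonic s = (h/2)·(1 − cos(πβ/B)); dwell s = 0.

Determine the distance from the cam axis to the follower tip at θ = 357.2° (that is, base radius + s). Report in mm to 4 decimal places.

seg 1 [0°–93.3°] dwell: s stays 0.0000
seg 2 [93.3°–162°] uniform, h=14: full span → s += 14 → s = 14.0000
seg 3 [162°–193°] dwell: s stays 14.0000
seg 4 [193°–304.1°] cycloidal, h=30: full span → s += 30 → s = 44.0000
seg 5 [304.1°–334.5°] simple-harmonic, h=-17: full span → s += -17 → s = 27.0000
seg 6 [334.5°–360°] cycloidal, h=30: θ=357.2° here. β=22.7, B=25.5. 30·(0.8902 − sin(2π·0.8902)/(2π)) = 29.7448 → s = 56.7448
radial distance = base radius + s = 10 + 56.7448 = 66.7448

66.7448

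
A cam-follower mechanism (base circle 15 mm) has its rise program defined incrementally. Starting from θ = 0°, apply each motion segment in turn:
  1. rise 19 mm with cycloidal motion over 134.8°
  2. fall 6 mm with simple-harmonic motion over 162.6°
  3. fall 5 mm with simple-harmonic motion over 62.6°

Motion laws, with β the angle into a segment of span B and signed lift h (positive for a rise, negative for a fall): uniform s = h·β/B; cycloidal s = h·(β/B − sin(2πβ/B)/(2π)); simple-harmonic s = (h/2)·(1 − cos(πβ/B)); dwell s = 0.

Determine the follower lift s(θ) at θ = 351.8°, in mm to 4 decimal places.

seg 1 [0°–134.8°] cycloidal, h=19: full span → s += 19 → s = 19.0000
seg 2 [134.8°–297.4°] simple-harmonic, h=-6: full span → s += -6 → s = 13.0000
seg 3 [297.4°–360°] simple-harmonic, h=-5: θ=351.8° here. β=54.4, B=62.6. -5/2·(1 − cos(π·0.8690)) = -4.7913 → s = 8.2087

8.2087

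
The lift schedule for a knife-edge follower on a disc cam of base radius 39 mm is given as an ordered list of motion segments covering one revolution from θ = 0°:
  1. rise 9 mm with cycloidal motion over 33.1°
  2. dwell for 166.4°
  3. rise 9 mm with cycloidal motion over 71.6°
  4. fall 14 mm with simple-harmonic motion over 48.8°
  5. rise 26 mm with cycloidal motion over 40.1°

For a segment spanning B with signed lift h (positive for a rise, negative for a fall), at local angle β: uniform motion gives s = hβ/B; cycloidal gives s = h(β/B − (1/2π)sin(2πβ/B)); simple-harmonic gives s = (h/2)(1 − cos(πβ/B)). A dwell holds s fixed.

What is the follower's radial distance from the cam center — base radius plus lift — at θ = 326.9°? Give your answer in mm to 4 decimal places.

seg 1 [0°–33.1°] cycloidal, h=9: full span → s += 9 → s = 9.0000
seg 2 [33.1°–199.5°] dwell: s stays 9.0000
seg 3 [199.5°–271.1°] cycloidal, h=9: full span → s += 9 → s = 18.0000
seg 4 [271.1°–319.9°] simple-harmonic, h=-14: full span → s += -14 → s = 4.0000
seg 5 [319.9°–360°] cycloidal, h=26: θ=326.9° here. β=7, B=40.1. 26·(0.1746 − sin(2π·0.1746)/(2π)) = 0.8568 → s = 4.8568
radial distance = base radius + s = 39 + 4.8568 = 43.8568

43.8568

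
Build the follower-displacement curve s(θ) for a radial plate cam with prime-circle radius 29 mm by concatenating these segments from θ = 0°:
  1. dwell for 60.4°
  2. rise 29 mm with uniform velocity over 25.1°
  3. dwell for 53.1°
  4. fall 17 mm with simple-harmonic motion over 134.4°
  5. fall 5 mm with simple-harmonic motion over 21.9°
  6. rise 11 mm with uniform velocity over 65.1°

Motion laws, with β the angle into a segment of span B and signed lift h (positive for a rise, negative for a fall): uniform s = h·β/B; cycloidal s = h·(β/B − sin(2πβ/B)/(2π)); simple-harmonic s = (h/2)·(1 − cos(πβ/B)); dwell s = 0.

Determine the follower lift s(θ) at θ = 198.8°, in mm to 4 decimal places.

seg 1 [0°–60.4°] dwell: s stays 0.0000
seg 2 [60.4°–85.5°] uniform, h=29: full span → s += 29 → s = 29.0000
seg 3 [85.5°–138.6°] dwell: s stays 29.0000
seg 4 [138.6°–273°] simple-harmonic, h=-17: θ=198.8° here. β=60.2, B=134.4. -17/2·(1 − cos(π·0.4479)) = -7.1154 → s = 21.8846

21.8846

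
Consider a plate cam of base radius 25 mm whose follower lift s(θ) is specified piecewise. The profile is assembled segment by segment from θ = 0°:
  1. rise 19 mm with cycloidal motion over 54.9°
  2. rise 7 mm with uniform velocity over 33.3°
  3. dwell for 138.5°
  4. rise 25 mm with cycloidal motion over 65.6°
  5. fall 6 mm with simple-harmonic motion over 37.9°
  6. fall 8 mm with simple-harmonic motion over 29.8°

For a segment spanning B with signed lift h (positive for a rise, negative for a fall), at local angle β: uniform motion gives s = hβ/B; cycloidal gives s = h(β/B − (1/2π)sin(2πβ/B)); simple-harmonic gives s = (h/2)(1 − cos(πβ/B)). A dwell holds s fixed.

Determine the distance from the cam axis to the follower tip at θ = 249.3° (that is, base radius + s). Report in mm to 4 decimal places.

seg 1 [0°–54.9°] cycloidal, h=19: full span → s += 19 → s = 19.0000
seg 2 [54.9°–88.2°] uniform, h=7: full span → s += 7 → s = 26.0000
seg 3 [88.2°–226.7°] dwell: s stays 26.0000
seg 4 [226.7°–292.3°] cycloidal, h=25: θ=249.3° here. β=22.6, B=65.6. 25·(0.3445 − sin(2π·0.3445)/(2π)) = 5.3151 → s = 31.3151
radial distance = base radius + s = 25 + 31.3151 = 56.3151

56.3151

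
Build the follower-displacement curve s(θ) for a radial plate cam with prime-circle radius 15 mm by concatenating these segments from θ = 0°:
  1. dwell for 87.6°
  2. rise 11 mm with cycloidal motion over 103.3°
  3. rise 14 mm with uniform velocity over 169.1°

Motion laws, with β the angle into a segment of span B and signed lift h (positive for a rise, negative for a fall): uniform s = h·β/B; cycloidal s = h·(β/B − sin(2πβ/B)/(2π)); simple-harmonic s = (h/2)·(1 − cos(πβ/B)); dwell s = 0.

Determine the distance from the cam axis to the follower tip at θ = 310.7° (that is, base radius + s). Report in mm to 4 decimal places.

seg 1 [0°–87.6°] dwell: s stays 0.0000
seg 2 [87.6°–190.9°] cycloidal, h=11: full span → s += 11 → s = 11.0000
seg 3 [190.9°–360°] uniform, h=14: θ=310.7° here. β=119.8, B=169.1. 14·119.8/169.1 = 9.9184 → s = 20.9184
radial distance = base radius + s = 15 + 20.9184 = 35.9184

35.9184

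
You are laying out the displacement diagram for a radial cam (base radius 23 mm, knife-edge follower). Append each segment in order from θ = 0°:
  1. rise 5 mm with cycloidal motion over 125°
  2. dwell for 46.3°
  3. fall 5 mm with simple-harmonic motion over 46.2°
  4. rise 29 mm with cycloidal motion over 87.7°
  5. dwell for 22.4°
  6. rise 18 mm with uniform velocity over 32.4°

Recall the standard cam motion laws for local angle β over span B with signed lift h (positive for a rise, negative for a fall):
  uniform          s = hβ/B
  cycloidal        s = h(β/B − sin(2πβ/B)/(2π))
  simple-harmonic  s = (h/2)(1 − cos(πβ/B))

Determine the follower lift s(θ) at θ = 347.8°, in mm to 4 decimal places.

seg 1 [0°–125°] cycloidal, h=5: full span → s += 5 → s = 5.0000
seg 2 [125°–171.3°] dwell: s stays 5.0000
seg 3 [171.3°–217.5°] simple-harmonic, h=-5: full span → s += -5 → s = 0.0000
seg 4 [217.5°–305.2°] cycloidal, h=29: full span → s += 29 → s = 29.0000
seg 5 [305.2°–327.6°] dwell: s stays 29.0000
seg 6 [327.6°–360°] uniform, h=18: θ=347.8° here. β=20.2, B=32.4. 18·20.2/32.4 = 11.2222 → s = 40.2222

40.2222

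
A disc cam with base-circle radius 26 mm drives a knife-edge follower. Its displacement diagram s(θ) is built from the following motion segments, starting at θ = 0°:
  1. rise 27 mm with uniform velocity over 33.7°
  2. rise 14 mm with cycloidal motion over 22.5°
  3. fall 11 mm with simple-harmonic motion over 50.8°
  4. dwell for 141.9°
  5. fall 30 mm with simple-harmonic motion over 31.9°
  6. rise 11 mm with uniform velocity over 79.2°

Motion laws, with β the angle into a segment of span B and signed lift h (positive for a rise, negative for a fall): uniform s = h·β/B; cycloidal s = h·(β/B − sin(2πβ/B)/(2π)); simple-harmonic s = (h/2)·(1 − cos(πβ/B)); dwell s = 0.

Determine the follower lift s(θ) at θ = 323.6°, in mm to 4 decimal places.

seg 1 [0°–33.7°] uniform, h=27: full span → s += 27 → s = 27.0000
seg 2 [33.7°–56.2°] cycloidal, h=14: full span → s += 14 → s = 41.0000
seg 3 [56.2°–107°] simple-harmonic, h=-11: full span → s += -11 → s = 30.0000
seg 4 [107°–248.9°] dwell: s stays 30.0000
seg 5 [248.9°–280.8°] simple-harmonic, h=-30: full span → s += -30 → s = 0.0000
seg 6 [280.8°–360°] uniform, h=11: θ=323.6° here. β=42.8, B=79.2. 11·42.8/79.2 = 5.9444 → s = 5.9444

5.9444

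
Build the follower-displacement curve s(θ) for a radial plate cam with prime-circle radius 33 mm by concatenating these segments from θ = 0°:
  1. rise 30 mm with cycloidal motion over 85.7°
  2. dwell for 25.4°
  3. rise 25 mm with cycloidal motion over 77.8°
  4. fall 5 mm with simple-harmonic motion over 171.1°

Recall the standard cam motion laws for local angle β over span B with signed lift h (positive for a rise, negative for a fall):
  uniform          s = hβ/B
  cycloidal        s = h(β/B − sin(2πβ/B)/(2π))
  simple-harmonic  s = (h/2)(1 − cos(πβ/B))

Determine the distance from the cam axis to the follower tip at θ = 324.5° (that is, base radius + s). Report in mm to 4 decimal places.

seg 1 [0°–85.7°] cycloidal, h=30: full span → s += 30 → s = 30.0000
seg 2 [85.7°–111.1°] dwell: s stays 30.0000
seg 3 [111.1°–188.9°] cycloidal, h=25: full span → s += 25 → s = 55.0000
seg 4 [188.9°–360°] simple-harmonic, h=-5: θ=324.5° here. β=135.6, B=171.1. -5/2·(1 − cos(π·0.7925)) = -4.4875 → s = 50.5125
radial distance = base radius + s = 33 + 50.5125 = 83.5125

83.5125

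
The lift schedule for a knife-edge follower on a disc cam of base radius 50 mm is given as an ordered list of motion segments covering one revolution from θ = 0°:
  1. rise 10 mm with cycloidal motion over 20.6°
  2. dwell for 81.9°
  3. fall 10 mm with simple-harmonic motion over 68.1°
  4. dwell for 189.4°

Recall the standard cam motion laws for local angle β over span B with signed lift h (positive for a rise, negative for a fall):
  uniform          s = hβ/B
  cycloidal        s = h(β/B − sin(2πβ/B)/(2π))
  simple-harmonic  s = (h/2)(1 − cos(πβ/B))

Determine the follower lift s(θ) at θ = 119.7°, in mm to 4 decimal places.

seg 1 [0°–20.6°] cycloidal, h=10: full span → s += 10 → s = 10.0000
seg 2 [20.6°–102.5°] dwell: s stays 10.0000
seg 3 [102.5°–170.6°] simple-harmonic, h=-10: θ=119.7° here. β=17.2, B=68.1. -10/2·(1 − cos(π·0.2526)) = -1.4931 → s = 8.5069

8.5069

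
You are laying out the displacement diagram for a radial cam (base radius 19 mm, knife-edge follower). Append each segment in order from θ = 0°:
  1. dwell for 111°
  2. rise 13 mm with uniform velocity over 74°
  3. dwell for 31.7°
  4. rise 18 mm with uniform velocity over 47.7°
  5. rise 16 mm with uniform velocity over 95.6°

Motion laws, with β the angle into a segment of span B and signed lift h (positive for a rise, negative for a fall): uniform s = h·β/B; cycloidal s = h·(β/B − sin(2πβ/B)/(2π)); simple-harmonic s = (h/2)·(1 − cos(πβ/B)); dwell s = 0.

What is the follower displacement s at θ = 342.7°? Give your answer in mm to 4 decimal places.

seg 1 [0°–111°] dwell: s stays 0.0000
seg 2 [111°–185°] uniform, h=13: full span → s += 13 → s = 13.0000
seg 3 [185°–216.7°] dwell: s stays 13.0000
seg 4 [216.7°–264.4°] uniform, h=18: full span → s += 18 → s = 31.0000
seg 5 [264.4°–360°] uniform, h=16: θ=342.7° here. β=78.3, B=95.6. 16·78.3/95.6 = 13.1046 → s = 44.1046

44.1046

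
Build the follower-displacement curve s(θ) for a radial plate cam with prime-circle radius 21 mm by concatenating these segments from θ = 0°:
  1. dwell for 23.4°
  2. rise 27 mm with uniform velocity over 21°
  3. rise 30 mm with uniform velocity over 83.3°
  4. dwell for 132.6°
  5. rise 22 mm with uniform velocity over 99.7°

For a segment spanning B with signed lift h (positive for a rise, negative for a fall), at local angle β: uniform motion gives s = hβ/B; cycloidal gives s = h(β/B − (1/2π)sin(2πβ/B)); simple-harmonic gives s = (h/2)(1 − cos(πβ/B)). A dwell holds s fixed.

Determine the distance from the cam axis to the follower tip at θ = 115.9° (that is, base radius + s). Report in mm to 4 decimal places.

seg 1 [0°–23.4°] dwell: s stays 0.0000
seg 2 [23.4°–44.4°] uniform, h=27: full span → s += 27 → s = 27.0000
seg 3 [44.4°–127.7°] uniform, h=30: θ=115.9° here. β=71.5, B=83.3. 30·71.5/83.3 = 25.7503 → s = 52.7503
radial distance = base radius + s = 21 + 52.7503 = 73.7503

73.7503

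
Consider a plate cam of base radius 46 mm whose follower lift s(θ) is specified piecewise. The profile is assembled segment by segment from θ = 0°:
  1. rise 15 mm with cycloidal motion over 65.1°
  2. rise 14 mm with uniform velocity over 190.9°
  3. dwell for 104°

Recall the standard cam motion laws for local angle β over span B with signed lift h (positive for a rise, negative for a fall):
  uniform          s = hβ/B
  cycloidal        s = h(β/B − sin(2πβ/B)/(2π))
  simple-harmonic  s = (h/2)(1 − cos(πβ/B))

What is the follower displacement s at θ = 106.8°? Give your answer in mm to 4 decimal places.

seg 1 [0°–65.1°] cycloidal, h=15: full span → s += 15 → s = 15.0000
seg 2 [65.1°–256°] uniform, h=14: θ=106.8° here. β=41.7, B=190.9. 14·41.7/190.9 = 3.0581 → s = 18.0581

18.0581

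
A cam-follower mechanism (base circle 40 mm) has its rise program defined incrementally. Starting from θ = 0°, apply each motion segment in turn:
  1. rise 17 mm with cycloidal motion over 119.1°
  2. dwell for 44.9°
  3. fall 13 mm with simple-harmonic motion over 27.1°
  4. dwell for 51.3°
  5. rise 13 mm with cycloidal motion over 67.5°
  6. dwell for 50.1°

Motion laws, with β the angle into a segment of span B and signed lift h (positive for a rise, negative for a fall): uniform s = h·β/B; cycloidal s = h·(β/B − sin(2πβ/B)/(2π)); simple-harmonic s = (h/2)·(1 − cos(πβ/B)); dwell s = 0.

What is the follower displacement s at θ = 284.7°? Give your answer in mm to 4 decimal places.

seg 1 [0°–119.1°] cycloidal, h=17: full span → s += 17 → s = 17.0000
seg 2 [119.1°–164°] dwell: s stays 17.0000
seg 3 [164°–191.1°] simple-harmonic, h=-13: full span → s += -13 → s = 4.0000
seg 4 [191.1°–242.4°] dwell: s stays 4.0000
seg 5 [242.4°–309.9°] cycloidal, h=13: θ=284.7° here. β=42.3, B=67.5. 13·(0.6267 − sin(2π·0.6267)/(2π)) = 9.6249 → s = 13.6249

13.6249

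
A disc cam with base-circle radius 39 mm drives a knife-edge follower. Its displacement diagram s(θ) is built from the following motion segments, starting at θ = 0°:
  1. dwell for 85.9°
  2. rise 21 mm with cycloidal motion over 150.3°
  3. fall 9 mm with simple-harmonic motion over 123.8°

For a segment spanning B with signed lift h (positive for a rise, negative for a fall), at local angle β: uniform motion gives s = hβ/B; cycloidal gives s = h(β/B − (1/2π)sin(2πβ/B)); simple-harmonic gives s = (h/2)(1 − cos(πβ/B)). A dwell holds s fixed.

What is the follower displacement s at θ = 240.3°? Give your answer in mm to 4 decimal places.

seg 1 [0°–85.9°] dwell: s stays 0.0000
seg 2 [85.9°–236.2°] cycloidal, h=21: full span → s += 21 → s = 21.0000
seg 3 [236.2°–360°] simple-harmonic, h=-9: θ=240.3° here. β=4.1, B=123.8. -9/2·(1 − cos(π·0.0331)) = -0.0243 → s = 20.9757

20.9757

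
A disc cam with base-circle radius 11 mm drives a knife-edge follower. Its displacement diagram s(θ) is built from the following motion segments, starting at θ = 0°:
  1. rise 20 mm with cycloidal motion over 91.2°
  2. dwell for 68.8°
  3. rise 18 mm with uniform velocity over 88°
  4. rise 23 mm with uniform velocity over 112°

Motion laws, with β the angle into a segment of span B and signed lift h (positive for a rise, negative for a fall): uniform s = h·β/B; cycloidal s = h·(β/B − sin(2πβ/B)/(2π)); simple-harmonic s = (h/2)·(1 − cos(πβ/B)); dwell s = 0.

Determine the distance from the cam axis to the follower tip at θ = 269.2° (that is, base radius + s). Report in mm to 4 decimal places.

seg 1 [0°–91.2°] cycloidal, h=20: full span → s += 20 → s = 20.0000
seg 2 [91.2°–160°] dwell: s stays 20.0000
seg 3 [160°–248°] uniform, h=18: full span → s += 18 → s = 38.0000
seg 4 [248°–360°] uniform, h=23: θ=269.2° here. β=21.2, B=112. 23·21.2/112 = 4.3536 → s = 42.3536
radial distance = base radius + s = 11 + 42.3536 = 53.3536

53.3536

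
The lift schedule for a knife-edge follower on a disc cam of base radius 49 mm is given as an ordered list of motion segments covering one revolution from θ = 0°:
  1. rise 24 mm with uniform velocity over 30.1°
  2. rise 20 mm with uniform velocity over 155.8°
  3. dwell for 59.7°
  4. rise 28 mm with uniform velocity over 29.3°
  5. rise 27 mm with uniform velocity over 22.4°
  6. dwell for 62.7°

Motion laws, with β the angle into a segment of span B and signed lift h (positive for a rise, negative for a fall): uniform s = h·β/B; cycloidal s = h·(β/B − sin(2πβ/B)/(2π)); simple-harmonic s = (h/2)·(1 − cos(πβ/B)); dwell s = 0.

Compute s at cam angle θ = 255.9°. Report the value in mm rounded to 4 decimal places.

seg 1 [0°–30.1°] uniform, h=24: full span → s += 24 → s = 24.0000
seg 2 [30.1°–185.9°] uniform, h=20: full span → s += 20 → s = 44.0000
seg 3 [185.9°–245.6°] dwell: s stays 44.0000
seg 4 [245.6°–274.9°] uniform, h=28: θ=255.9° here. β=10.3, B=29.3. 28·10.3/29.3 = 9.8430 → s = 53.8430

53.8430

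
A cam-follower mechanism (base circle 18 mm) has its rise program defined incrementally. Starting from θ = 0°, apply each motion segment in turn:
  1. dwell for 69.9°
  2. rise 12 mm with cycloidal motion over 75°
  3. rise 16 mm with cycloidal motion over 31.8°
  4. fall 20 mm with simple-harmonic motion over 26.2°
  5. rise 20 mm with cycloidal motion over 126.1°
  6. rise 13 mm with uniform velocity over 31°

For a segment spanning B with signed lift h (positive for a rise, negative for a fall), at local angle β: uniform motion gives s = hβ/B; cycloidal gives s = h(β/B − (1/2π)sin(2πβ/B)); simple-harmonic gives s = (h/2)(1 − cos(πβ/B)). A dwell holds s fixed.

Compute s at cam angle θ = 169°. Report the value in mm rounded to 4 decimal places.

seg 1 [0°–69.9°] dwell: s stays 0.0000
seg 2 [69.9°–144.9°] cycloidal, h=12: full span → s += 12 → s = 12.0000
seg 3 [144.9°–176.7°] cycloidal, h=16: θ=169° here. β=24.1, B=31.8. 16·(0.7579 − sin(2π·0.7579)/(2π)) = 14.6692 → s = 26.6692

26.6692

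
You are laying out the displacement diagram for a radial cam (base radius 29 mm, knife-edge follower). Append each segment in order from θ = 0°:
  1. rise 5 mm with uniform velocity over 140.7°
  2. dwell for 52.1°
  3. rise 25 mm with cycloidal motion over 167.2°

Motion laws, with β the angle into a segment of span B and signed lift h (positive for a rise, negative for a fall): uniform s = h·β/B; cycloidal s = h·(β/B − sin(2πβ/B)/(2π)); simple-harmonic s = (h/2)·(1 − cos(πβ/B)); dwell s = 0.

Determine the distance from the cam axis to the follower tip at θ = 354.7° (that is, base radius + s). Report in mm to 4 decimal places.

seg 1 [0°–140.7°] uniform, h=5: full span → s += 5 → s = 5.0000
seg 2 [140.7°–192.8°] dwell: s stays 5.0000
seg 3 [192.8°–360°] cycloidal, h=25: θ=354.7° here. β=161.9, B=167.2. 25·(0.9683 − sin(2π·0.9683)/(2π)) = 24.9948 → s = 29.9948
radial distance = base radius + s = 29 + 29.9948 = 58.9948

58.9948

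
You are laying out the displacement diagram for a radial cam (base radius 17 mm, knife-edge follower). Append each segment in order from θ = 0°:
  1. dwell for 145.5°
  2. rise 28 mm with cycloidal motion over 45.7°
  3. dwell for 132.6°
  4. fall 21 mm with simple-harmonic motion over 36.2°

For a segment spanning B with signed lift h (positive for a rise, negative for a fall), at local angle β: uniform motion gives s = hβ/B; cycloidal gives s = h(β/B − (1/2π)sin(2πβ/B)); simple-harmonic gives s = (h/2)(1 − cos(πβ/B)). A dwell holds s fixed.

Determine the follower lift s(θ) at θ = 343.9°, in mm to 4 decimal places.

seg 1 [0°–145.5°] dwell: s stays 0.0000
seg 2 [145.5°–191.2°] cycloidal, h=28: full span → s += 28 → s = 28.0000
seg 3 [191.2°–323.8°] dwell: s stays 28.0000
seg 4 [323.8°–360°] simple-harmonic, h=-21: θ=343.9° here. β=20.1, B=36.2. -21/2·(1 − cos(π·0.5552)) = -12.3133 → s = 15.6867

15.6867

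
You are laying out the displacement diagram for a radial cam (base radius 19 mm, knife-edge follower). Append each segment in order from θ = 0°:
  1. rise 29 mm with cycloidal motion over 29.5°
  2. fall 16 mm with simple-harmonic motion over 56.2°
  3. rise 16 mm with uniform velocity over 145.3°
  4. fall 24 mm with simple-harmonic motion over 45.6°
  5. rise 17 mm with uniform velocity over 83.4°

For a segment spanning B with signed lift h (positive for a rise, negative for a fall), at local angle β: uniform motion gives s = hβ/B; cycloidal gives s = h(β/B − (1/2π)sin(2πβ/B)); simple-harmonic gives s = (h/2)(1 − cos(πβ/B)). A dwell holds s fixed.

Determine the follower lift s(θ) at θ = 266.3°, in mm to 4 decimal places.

seg 1 [0°–29.5°] cycloidal, h=29: full span → s += 29 → s = 29.0000
seg 2 [29.5°–85.7°] simple-harmonic, h=-16: full span → s += -16 → s = 13.0000
seg 3 [85.7°–231°] uniform, h=16: full span → s += 16 → s = 29.0000
seg 4 [231°–276.6°] simple-harmonic, h=-24: θ=266.3° here. β=35.3, B=45.6. -24/2·(1 − cos(π·0.7741)) = -21.1034 → s = 7.8966

7.8966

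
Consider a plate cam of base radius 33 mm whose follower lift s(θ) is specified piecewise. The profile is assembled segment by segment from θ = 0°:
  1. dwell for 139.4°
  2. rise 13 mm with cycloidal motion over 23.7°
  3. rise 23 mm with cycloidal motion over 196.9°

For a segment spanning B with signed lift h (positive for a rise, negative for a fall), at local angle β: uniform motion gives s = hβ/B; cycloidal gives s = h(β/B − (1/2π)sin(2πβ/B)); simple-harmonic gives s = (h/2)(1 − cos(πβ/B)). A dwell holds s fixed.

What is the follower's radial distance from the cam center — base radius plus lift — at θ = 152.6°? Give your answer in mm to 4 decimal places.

seg 1 [0°–139.4°] dwell: s stays 0.0000
seg 2 [139.4°–163.1°] cycloidal, h=13: θ=152.6° here. β=13.2, B=23.7. 13·(0.5570 − sin(2π·0.5570)/(2π)) = 7.9653 → s = 7.9653
radial distance = base radius + s = 33 + 7.9653 = 40.9653

40.9653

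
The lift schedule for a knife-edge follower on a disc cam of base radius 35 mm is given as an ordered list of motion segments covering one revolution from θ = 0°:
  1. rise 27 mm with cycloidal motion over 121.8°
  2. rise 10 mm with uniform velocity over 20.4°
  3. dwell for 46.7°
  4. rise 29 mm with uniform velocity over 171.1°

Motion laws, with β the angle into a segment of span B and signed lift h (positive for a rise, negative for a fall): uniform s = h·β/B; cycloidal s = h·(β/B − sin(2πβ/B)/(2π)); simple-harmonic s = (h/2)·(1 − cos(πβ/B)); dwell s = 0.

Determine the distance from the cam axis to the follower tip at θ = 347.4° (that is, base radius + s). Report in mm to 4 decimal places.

seg 1 [0°–121.8°] cycloidal, h=27: full span → s += 27 → s = 27.0000
seg 2 [121.8°–142.2°] uniform, h=10: full span → s += 10 → s = 37.0000
seg 3 [142.2°–188.9°] dwell: s stays 37.0000
seg 4 [188.9°–360°] uniform, h=29: θ=347.4° here. β=158.5, B=171.1. 29·158.5/171.1 = 26.8644 → s = 63.8644
radial distance = base radius + s = 35 + 63.8644 = 98.8644

98.8644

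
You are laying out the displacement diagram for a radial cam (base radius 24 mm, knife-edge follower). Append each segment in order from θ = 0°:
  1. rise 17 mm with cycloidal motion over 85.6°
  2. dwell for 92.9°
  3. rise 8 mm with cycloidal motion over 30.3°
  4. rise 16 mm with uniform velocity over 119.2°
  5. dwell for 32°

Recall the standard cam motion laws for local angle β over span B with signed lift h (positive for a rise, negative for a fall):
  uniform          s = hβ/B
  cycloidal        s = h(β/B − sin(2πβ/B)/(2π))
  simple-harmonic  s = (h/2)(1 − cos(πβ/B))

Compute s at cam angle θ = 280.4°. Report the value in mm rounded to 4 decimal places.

seg 1 [0°–85.6°] cycloidal, h=17: full span → s += 17 → s = 17.0000
seg 2 [85.6°–178.5°] dwell: s stays 17.0000
seg 3 [178.5°–208.8°] cycloidal, h=8: full span → s += 8 → s = 25.0000
seg 4 [208.8°–328°] uniform, h=16: θ=280.4° here. β=71.6, B=119.2. 16·71.6/119.2 = 9.6107 → s = 34.6107

34.6107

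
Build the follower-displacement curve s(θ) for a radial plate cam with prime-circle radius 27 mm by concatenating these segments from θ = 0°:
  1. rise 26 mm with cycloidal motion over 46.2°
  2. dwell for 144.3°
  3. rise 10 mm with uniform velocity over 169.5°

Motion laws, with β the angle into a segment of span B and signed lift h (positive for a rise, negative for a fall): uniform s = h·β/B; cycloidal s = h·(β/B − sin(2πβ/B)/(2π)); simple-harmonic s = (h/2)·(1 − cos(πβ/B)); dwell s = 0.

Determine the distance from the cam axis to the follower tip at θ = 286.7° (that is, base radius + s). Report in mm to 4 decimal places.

seg 1 [0°–46.2°] cycloidal, h=26: full span → s += 26 → s = 26.0000
seg 2 [46.2°–190.5°] dwell: s stays 26.0000
seg 3 [190.5°–360°] uniform, h=10: θ=286.7° here. β=96.2, B=169.5. 10·96.2/169.5 = 5.6755 → s = 31.6755
radial distance = base radius + s = 27 + 31.6755 = 58.6755

58.6755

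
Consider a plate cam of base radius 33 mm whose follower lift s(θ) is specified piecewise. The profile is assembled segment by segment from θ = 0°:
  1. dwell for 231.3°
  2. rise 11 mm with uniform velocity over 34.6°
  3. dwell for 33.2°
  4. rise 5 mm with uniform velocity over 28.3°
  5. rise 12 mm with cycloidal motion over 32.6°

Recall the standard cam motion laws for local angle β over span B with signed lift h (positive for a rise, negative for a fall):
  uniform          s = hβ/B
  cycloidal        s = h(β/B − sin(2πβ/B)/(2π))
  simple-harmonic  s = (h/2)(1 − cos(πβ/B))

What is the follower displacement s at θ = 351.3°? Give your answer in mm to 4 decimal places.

seg 1 [0°–231.3°] dwell: s stays 0.0000
seg 2 [231.3°–265.9°] uniform, h=11: full span → s += 11 → s = 11.0000
seg 3 [265.9°–299.1°] dwell: s stays 11.0000
seg 4 [299.1°–327.4°] uniform, h=5: full span → s += 5 → s = 16.0000
seg 5 [327.4°–360°] cycloidal, h=12: θ=351.3° here. β=23.9, B=32.6. 12·(0.7331 − sin(2π·0.7331)/(2π)) = 10.6967 → s = 26.6967

26.6967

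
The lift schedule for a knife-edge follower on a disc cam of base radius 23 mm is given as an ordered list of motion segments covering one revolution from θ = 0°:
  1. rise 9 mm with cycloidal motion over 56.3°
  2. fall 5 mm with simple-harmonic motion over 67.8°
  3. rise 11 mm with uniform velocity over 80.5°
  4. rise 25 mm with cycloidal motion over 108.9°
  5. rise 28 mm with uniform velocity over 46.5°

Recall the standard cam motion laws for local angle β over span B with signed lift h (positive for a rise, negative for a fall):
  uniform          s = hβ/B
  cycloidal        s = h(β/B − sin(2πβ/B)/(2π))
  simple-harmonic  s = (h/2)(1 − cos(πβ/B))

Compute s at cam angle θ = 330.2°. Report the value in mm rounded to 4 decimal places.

seg 1 [0°–56.3°] cycloidal, h=9: full span → s += 9 → s = 9.0000
seg 2 [56.3°–124.1°] simple-harmonic, h=-5: full span → s += -5 → s = 4.0000
seg 3 [124.1°–204.6°] uniform, h=11: full span → s += 11 → s = 15.0000
seg 4 [204.6°–313.5°] cycloidal, h=25: full span → s += 25 → s = 40.0000
seg 5 [313.5°–360°] uniform, h=28: θ=330.2° here. β=16.7, B=46.5. 28·16.7/46.5 = 10.0559 → s = 50.0559

50.0559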